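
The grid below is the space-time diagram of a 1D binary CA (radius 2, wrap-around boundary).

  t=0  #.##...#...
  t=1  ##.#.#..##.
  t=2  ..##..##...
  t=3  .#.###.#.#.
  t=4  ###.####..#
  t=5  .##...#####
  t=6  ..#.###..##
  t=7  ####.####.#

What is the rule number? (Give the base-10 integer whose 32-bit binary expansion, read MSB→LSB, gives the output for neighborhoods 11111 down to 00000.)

  nb #####: next=.  (t=5,i=8, bit31=0)
  nb ####.: next=#  (t=4,i=1, bit30=1)
  nb ###.#: next=#  (t=3,i=5, bit29=1)
  nb ###..: next=#  (t=4,i=7, bit28=1)
  nb ##.##: next=.  (t=1,i=10, bit27=0)
  nb ##.#.: next=#  (t=1,i=2, bit26=1)
  nb ##..#: next=#  (t=2,i=4, bit25=1)
  nb ##...: next=.  (t=0,i=4, bit24=0)
  nb #.###: next=.  (t=3,i=3, bit23=0)
  nb #.##.: next=.  (t=0,i=2, bit22=0)
  nb #.#.#: next=#  (t=1,i=3, bit21=1)
  nb #.#..: next=.  (t=1,i=5, bit20=0)
  nb #..##: next=#  (t=1,i=7, bit19=1)
  nb #..#.: next=#  (t=3,i=0, bit18=1)
  nb #...#: next=#  (t=0,i=5, bit17=1)
  nb #....: next=#  (t=2,i=9, bit16=1)
  nb .####: next=.  (t=4,i=0, bit15=0)
  nb .###.: next=#  (t=3,i=4, bit14=1)
  nb .##.#: next=.  (t=1,i=1, bit13=0)
  nb .##..: next=#  (t=0,i=3, bit12=1)
  nb .#.##: next=#  (t=0,i=1, bit11=1)
  nb .#.#.: next=.  (t=1,i=4, bit10=0)
  nb .#..#: next=#  (t=1,i=6, bit9=1)
  nb .#...: next=#  (t=0,i=8, bit8=1)
  nb ..###: next=#  (t=4,i=10, bit7=1)
  nb ..##.: next=.  (t=1,i=8, bit6=0)
  nb ..#.#: next=#  (t=0,i=0, bit5=1)
  nb ..#..: next=.  (t=0,i=7, bit4=0)
  nb ...##: next=#  (t=2,i=1, bit3=1)
  nb ...#.: next=.  (t=0,i=6, bit2=0)
  nb ....#: next=.  (t=2,i=0, bit1=0)
  nb .....: next=.  (t=2,i=10, bit0=0)
  bits 01110110001011110101101110101000 = 1982815144

1982815144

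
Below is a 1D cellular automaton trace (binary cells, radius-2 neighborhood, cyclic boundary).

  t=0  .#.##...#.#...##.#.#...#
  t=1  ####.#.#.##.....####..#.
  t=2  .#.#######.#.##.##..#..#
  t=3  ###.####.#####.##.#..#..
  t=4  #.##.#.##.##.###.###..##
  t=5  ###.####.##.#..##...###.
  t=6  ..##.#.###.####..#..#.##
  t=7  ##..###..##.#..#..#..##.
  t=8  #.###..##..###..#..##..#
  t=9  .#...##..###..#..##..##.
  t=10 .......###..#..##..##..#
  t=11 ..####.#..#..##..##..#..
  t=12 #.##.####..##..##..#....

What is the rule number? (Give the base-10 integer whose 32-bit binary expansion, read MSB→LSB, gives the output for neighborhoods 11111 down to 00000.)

2943913607

  #####|#  b31=1 t=2,i=5
  ####.|.  b30=0 t=1,i=2
  ###.#|#  b29=1 t=1,i=3
  ###..|.  b28=0 t=1,i=19
  ##.##|#  b27=1 t=2,i=15
  ##.#.|#  b26=1 t=0,i=16
  ##..#|#  b25=1 t=1,i=20
  ##...|#  b24=1 t=0,i=5
  #.###|.  b23=0 t=1,i=0
  #.##.|#  b22=1 t=0,i=3
  #.#.#|#  b21=1 t=0,i=1
  #.#..|#  b20=1 t=0,i=10
  #..##|#  b19=1 t=3,i=23
  #..#.|.  b18=0 t=1,i=21
  #...#|.  b17=0 t=0,i=6
  #....|.  b16=0 t=1,i=12
  .####|#  b15=1 t=1,i=1
  .###.|.  b14=0 t=3,i=1
  .##.#|.  b13=0 t=0,i=15
  .##..|.  b12=0 t=0,i=4
  .#.##|#  b11=1 t=0,i=2
  .#.#.|#  b10=1 t=0,i=0
  .#..#|#  b9=1 t=2,i=21
  .#...|.  b8=0 t=0,i=11
  ..###|#  b7=1 t=1,i=16
  ..##.|.  b6=0 t=0,i=14
  ..#.#|.  b5=0 t=0,i=8
  ..#..|.  b4=0 t=2,i=20
  ...##|.  b3=0 t=0,i=13
  ...#.|#  b2=1 t=0,i=7
  ....#|#  b1=1 t=1,i=14
  .....|#  b0=1 t=1,i=13
  bits 10101111011110001000111010000111 = 2943913607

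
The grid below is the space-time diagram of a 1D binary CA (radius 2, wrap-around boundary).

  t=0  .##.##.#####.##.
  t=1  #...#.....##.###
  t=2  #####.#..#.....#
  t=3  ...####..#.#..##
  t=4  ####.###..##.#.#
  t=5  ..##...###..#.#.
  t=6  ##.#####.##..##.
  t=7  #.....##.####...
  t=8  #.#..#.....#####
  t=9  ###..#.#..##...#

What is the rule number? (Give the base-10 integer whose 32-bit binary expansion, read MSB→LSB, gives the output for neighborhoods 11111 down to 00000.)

  #####|.  b31=0 t=0,i=9
  ####.|#  b30=1 t=0,i=10
  ###.#|#  b29=1 t=0,i=11
  ###..|#  b28=1 t=1,i=0
  ##.##|.  b27=0 t=0,i=3
  ##.#.|#  b26=1 t=2,i=5
  ##..#|#  b25=1 t=0,i=15
  ##...|#  b24=1 t=1,i=1
  #.###|.  b23=0 t=0,i=7
  #.##.|#  b22=1 t=0,i=4
  #.#.#|.  b21=0 t=4,i=13
  #.#..|#  b20=1 t=2,i=6
  #..##|#  b19=1 t=0,i=0
  #..#.|.  b18=0 t=2,i=8
  #...#|#  b17=1 t=1,i=2
  #....|#  b16=1 t=1,i=6
  .####|.  b15=0 t=0,i=8
  .###.|.  b14=0 t=4,i=6
  .##.#|.  b13=0 t=0,i=2
  .##..|#  b12=1 t=0,i=14
  .#.##|#  b11=1 t=4,i=14
  .#.#.|#  b10=1 t=3,i=10
  .#..#|.  b9=0 t=2,i=7
  .#...|.  b8=0 t=1,i=5
  ..###|#  b7=1 t=2,i=15
  ..##.|.  b6=0 t=0,i=1
  ..#.#|.  b5=0 t=3,i=9
  ..#..|#  b4=1 t=1,i=4
  ...##|#  b3=1 t=1,i=9
  ...#.|#  b2=1 t=1,i=3
  ....#|.  b1=0 t=1,i=8
  .....|.  b0=0 t=1,i=7
  bits 01110111010110110001110010011100 = 2002459804

2002459804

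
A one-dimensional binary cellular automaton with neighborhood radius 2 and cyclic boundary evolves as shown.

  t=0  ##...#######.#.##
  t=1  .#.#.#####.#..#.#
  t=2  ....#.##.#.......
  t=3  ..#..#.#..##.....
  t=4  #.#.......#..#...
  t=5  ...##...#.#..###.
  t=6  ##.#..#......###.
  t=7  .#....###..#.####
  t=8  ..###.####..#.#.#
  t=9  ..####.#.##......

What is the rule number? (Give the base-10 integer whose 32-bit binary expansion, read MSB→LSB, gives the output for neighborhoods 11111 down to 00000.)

3120818642

  nb #####: next=#  (t=0,i=7, bit31=1)
  nb ####.: next=.  (t=0,i=0, bit30=0)
  nb ###.#: next=#  (t=0,i=11, bit29=1)
  nb ###..: next=#  (t=0,i=1, bit28=1)
  nb ##.##: next=#  (t=6,i=16, bit27=1)
  nb ##.#.: next=.  (t=0,i=12, bit26=0)
  nb ##..#: next=#  (t=7,i=9, bit25=1)
  nb ##...: next=.  (t=0,i=2, bit24=0)
  nb #.###: next=.  (t=0,i=15, bit23=0)
  nb #.##.: next=.  (t=2,i=6, bit22=0)
  nb #.#.#: next=.  (t=0,i=13, bit21=0)
  nb #.#..: next=.  (t=1,i=11, bit20=0)
  nb #..##: next=.  (t=3,i=9, bit19=0)
  nb #..#.: next=.  (t=1,i=13, bit18=0)
  nb #...#: next=#  (t=0,i=3, bit17=1)
  nb #....: next=#  (t=2,i=11, bit16=1)
  nb .####: next=#  (t=0,i=6, bit15=1)
  nb .###.: next=#  (t=5,i=14, bit14=1)
  nb .##.#: next=#  (t=2,i=7, bit13=1)
  nb .##..: next=.  (t=3,i=11, bit12=0)
  nb .#.##: next=#  (t=0,i=14, bit11=1)
  nb .#.#.: next=.  (t=1,i=0, bit10=0)
  nb .#..#: next=.  (t=1,i=12, bit9=0)
  nb .#...: next=#  (t=2,i=10, bit8=1)
  nb ..###: next=#  (t=0,i=5, bit7=1)
  nb ..##.: next=#  (t=3,i=10, bit6=1)
  nb ..#.#: next=.  (t=1,i=14, bit5=0)
  nb ..#..: next=#  (t=3,i=2, bit4=1)
  nb ...##: next=.  (t=0,i=4, bit3=0)
  nb ...#.: next=.  (t=2,i=3, bit2=0)
  nb ....#: next=#  (t=2,i=2, bit1=1)
  nb .....: next=.  (t=2,i=0, bit0=0)
  bits 10111010000000111110100111010010 = 3120818642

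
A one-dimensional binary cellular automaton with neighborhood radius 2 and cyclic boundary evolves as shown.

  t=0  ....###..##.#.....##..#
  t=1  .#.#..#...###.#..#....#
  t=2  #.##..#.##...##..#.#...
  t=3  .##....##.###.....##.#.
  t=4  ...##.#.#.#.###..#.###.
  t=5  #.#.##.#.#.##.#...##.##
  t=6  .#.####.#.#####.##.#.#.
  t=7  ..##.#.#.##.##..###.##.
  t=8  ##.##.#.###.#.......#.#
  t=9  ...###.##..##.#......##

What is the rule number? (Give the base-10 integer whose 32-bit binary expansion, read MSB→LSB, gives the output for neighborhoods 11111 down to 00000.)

  #####|#  b31=1 t=6,i=12
  ####.|#  b30=1 t=6,i=5
  ###.#|.  b29=0 t=1,i=12
  ###..|#  b28=1 t=0,i=6
  ##.##|.  b27=0 t=3,i=9
  ##.#.|#  b26=1 t=0,i=11
  ##..#|.  b25=0 t=0,i=7
  ##...|#  b24=1 t=2,i=10
  #.###|#  b23=1 t=3,i=10
  #.##.|#  b22=1 t=2,i=2
  #.#.#|.  b21=0 t=1,i=1
  #.#..|#  b20=1 t=0,i=12
  #..##|.  b19=0 t=0,i=8
  #..#.|.  b18=0 t=0,i=21
  #...#|#  b17=1 t=1,i=8
  #....|#  b16=1 t=0,i=1
  .####|.  b15=0 t=6,i=4
  .###.|.  b14=0 t=0,i=5
  .##.#|#  b13=1 t=0,i=10
  .##..|.  b12=0 t=0,i=19
  .#.##|#  b11=1 t=2,i=1
  .#.#.|#  b10=1 t=1,i=0
  .#..#|.  b9=0 t=1,i=4
  .#...|.  b8=0 t=0,i=0
  ..###|.  b7=0 t=0,i=4
  ..##.|.  b6=0 t=0,i=9
  ..#.#|.  b5=0 t=1,i=22
  ..#..|#  b4=1 t=0,i=22
  ...##|#  b3=1 t=0,i=3
  ...#.|.  b2=0 t=1,i=21
  ....#|.  b1=0 t=0,i=2
  .....|.  b0=0 t=0,i=15
  bits 11010101110100110010110000011000 = 3587386392

3587386392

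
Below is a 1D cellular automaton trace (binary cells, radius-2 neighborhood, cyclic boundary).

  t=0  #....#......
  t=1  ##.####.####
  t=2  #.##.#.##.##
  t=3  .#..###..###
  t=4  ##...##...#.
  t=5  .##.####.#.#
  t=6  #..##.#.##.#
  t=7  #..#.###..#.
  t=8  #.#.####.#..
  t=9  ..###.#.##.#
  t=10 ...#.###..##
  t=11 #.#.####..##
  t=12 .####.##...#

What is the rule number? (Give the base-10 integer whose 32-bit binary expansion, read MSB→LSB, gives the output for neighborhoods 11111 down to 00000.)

3719584095

  nb #####: next=#  (t=1,i=10, bit31=1)
  nb ####.: next=#  (t=1,i=0, bit30=1)
  nb ###.#: next=.  (t=1,i=1, bit29=0)
  nb ###..: next=#  (t=3,i=6, bit28=1)
  nb ##.##: next=#  (t=1,i=2, bit27=1)
  nb ##.#.: next=#  (t=2,i=4, bit26=1)
  nb ##..#: next=.  (t=3,i=7, bit25=0)
  nb ##...: next=#  (t=4,i=2, bit24=1)
  nb #.###: next=#  (t=1,i=3, bit23=1)
  nb #.##.: next=.  (t=2,i=2, bit22=0)
  nb #.#.#: next=#  (t=2,i=5, bit21=1)
  nb #.#..: next=#  (t=3,i=1, bit20=1)
  nb #..##: next=.  (t=3,i=3, bit19=0)
  nb #..#.: next=#  (t=7,i=2, bit18=1)
  nb #...#: next=.  (t=4,i=3, bit17=0)
  nb #....: next=.  (t=0,i=2, bit16=0)
  nb .####: next=.  (t=1,i=4, bit15=0)
  nb .###.: next=#  (t=2,i=11, bit14=1)
  nb .##.#: next=.  (t=2,i=3, bit13=0)
  nb .##..: next=#  (t=4,i=1, bit12=1)
  nb .#.##: next=#  (t=2,i=6, bit11=1)
  nb .#.#.: next=.  (t=5,i=10, bit10=0)
  nb .#..#: next=.  (t=3,i=2, bit9=0)
  nb .#...: next=#  (t=0,i=1, bit8=1)
  nb ..###: next=.  (t=3,i=4, bit7=0)
  nb ..##.: next=#  (t=4,i=5, bit6=1)
  nb ..#.#: next=.  (t=4,i=10, bit5=0)
  nb ..#..: next=#  (t=0,i=0, bit4=1)
  nb ...##: next=#  (t=4,i=4, bit3=1)
  nb ...#.: next=#  (t=0,i=4, bit2=1)
  nb ....#: next=#  (t=0,i=3, bit1=1)
  nb .....: next=#  (t=0,i=8, bit0=1)
  bits 11011101101101000101100101011111 = 3719584095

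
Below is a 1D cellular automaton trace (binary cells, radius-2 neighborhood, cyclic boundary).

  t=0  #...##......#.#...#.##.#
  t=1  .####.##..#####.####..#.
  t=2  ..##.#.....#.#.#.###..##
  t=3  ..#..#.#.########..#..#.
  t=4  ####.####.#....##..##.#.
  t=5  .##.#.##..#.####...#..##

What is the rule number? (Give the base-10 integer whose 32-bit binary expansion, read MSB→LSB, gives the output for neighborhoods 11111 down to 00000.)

1496551038

  nb #####: next=.  (t=1,i=12, bit31=0)
  nb ####.: next=#  (t=1,i=3, bit30=1)
  nb ###.#: next=.  (t=1,i=4, bit29=0)
  nb ###..: next=#  (t=1,i=19, bit28=1)
  nb ##.##: next=#  (t=0,i=22, bit27=1)
  nb ##.#.: next=.  (t=2,i=4, bit26=0)
  nb ##..#: next=.  (t=1,i=8, bit25=0)
  nb ##...: next=#  (t=0,i=1, bit24=1)
  nb #.###: next=.  (t=1,i=16, bit23=0)
  nb #.##.: next=.  (t=0,i=20, bit22=0)
  nb #.#.#: next=#  (t=2,i=13, bit21=1)
  nb #.#..: next=#  (t=0,i=14, bit20=1)
  nb #..##: next=.  (t=1,i=0, bit19=0)
  nb #..#.: next=.  (t=1,i=21, bit18=0)
  nb #...#: next=#  (t=0,i=2, bit17=1)
  nb #....: next=#  (t=0,i=7, bit16=1)
  nb .####: next=#  (t=1,i=2, bit15=1)
  nb .###.: next=.  (t=2,i=18, bit14=0)
  nb .##.#: next=.  (t=0,i=21, bit13=0)
  nb .##..: next=.  (t=0,i=0, bit12=0)
  nb .#.##: next=#  (t=0,i=19, bit11=1)
  nb .#.#.: next=#  (t=0,i=13, bit10=1)
  nb .#..#: next=#  (t=1,i=23, bit9=1)
  nb .#...: next=.  (t=0,i=15, bit8=0)
  nb ..###: next=.  (t=1,i=1, bit7=0)
  nb ..##.: next=#  (t=0,i=4, bit6=1)
  nb ..#.#: next=#  (t=0,i=12, bit5=1)
  nb ..#..: next=#  (t=1,i=22, bit4=1)
  nb ...##: next=#  (t=0,i=3, bit3=1)
  nb ...#.: next=#  (t=0,i=11, bit2=1)
  nb ....#: next=#  (t=0,i=10, bit1=1)
  nb .....: next=.  (t=0,i=8, bit0=0)
  bits 01011001001100111000111001111110 = 1496551038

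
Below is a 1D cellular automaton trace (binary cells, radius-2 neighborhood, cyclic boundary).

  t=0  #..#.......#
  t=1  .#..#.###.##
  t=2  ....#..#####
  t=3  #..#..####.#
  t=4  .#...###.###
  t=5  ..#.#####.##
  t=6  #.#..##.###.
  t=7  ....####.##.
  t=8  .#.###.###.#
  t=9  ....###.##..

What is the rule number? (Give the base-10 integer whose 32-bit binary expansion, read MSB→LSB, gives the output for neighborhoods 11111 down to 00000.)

  [31] ##### => #  t=2,i=9
  [30] ####. => .  t=2,i=10
  [29] ###.# => #  t=1,i=8
  [28] ###.. => #  t=2,i=11
  [27] ##.## => #  t=1,i=9
  [26] ##.#. => .  t=1,i=0
  [25] ##..# => #  t=0,i=1
  [24] ##... => #  t=2,i=0
  [23] #.### => .  t=1,i=6
  [22] #.##. => #  t=1,i=10
  [21] #.#.# => .  t=6,i=0
  [20] #.#.. => .  t=1,i=1
  [19] #..## => #  t=2,i=6
  [18] #..#. => .  t=0,i=2
  [17] #...# => .  t=4,i=3
  [16] #.... => .  t=0,i=5
  [15] .#### => #  t=2,i=8
  [14] .###. => #  t=1,i=7
  [13] .##.# => #  t=1,i=11
  [12] .##.. => .  t=0,i=0
  [11] .#.## => .  t=1,i=5
  [10] .#.#. => .  t=6,i=1
  [9] .#..# => .  t=1,i=2
  [8] .#... => #  t=0,i=4
  [7] ..### => #  t=2,i=7
  [6] ..##. => #  t=0,i=11
  [5] ..#.# => #  t=1,i=4
  [4] ..#.. => .  t=0,i=3
  [3] ...## => #  t=0,i=10
  [2] ...#. => #  t=2,i=3
  [1] ....# => .  t=0,i=9
  [0] ..... => #  t=0,i=6
  bits 10111011010010001110000111101101 = 3142115821

3142115821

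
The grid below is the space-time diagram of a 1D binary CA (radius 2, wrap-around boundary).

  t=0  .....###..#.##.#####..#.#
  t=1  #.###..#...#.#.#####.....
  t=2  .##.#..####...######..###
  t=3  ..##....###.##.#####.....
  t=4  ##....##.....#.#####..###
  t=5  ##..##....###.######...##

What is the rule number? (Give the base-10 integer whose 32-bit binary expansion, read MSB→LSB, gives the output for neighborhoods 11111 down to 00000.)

  [31] ##### => #  t=0,i=17
  [30] ####. => #  t=0,i=18
  [29] ###.# => .  t=2,i=24
  [28] ###.. => #  t=0,i=7
  [27] ##.## => .  t=0,i=14
  [26] ##.#. => #  t=2,i=3
  [25] ##..# => .  t=0,i=8
  [24] ##... => .  t=1,i=20
  [23] #.### => #  t=0,i=15
  [22] #.##. => .  t=0,i=12
  [21] #.#.# => .  t=1,i=13
  [20] #.#.. => .  t=0,i=24
  [19] #..## => .  t=2,i=6
  [18] #..#. => .  t=0,i=9
  [17] #...# => #  t=1,i=9
  [16] #.... => .  t=0,i=1
  [15] .#### => #  t=0,i=16
  [14] .###. => .  t=0,i=6
  [13] .##.# => #  t=0,i=13
  [12] .##.. => .  t=3,i=3
  [11] .#.## => #  t=0,i=11
  [10] .#.#. => .  t=0,i=23
  [9] .#..# => .  t=2,i=5
  [8] .#... => #  t=0,i=0
  [7] ..### => .  t=0,i=5
  [6] ..##. => .  t=3,i=2
  [5] ..#.# => .  t=0,i=10
  [4] ..#.. => #  t=1,i=7
  [3] ...## => #  t=0,i=4
  [2] ...#. => #  t=1,i=10
  [1] ....# => #  t=0,i=3
  [0] ..... => #  t=0,i=2
  bits 11010100100000101010100100011111 = 3565332767

3565332767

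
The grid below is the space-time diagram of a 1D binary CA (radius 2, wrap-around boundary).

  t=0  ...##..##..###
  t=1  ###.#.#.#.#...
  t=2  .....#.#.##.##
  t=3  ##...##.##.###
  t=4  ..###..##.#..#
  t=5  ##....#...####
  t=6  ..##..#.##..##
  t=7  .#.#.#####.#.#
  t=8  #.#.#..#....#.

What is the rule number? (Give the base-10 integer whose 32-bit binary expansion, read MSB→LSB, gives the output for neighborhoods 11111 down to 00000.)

  #####|#  b31=1 t=3,i=13
  ####.|.  b30=0 t=3,i=0
  ###.#|.  b29=0 t=1,i=2
  ###..|.  b28=0 t=0,i=13
  ##.##|#  b27=1 t=2,i=11
  ##.#.|.  b26=0 t=1,i=3
  ##..#|.  b25=0 t=0,i=5
  ##...|#  b24=1 t=0,i=0
  #.###|.  b23=0 t=3,i=11
  #.##.|#  b22=1 t=2,i=9
  #.#.#|.  b21=0 t=1,i=4
  #.#..|#  b20=1 t=1,i=10
  #..##|#  b19=1 t=0,i=6
  #..#.|#  b18=1 t=4,i=12
  #...#|#  b17=1 t=0,i=1
  #....|#  b16=1 t=2,i=1
  .####|.  b15=0 t=3,i=12
  .###.|.  b14=0 t=0,i=12
  .##.#|.  b13=0 t=2,i=10
  .##..|#  b12=1 t=0,i=4
  .#.##|#  b11=1 t=2,i=8
  .#.#.|#  b10=1 t=1,i=5
  .#..#|#  b9=1 t=4,i=0
  .#...|.  b8=0 t=1,i=11
  ..###|.  b7=0 t=0,i=11
  ..##.|.  b6=0 t=0,i=3
  ..#.#|#  b5=1 t=2,i=5
  ..#..|#  b4=1 t=4,i=13
  ...##|#  b3=1 t=0,i=2
  ...#.|.  b2=0 t=2,i=4
  ....#|.  b1=0 t=2,i=3
  .....|.  b0=0 t=2,i=2
  bits 10001001010111110001111000111000 = 2304712248

2304712248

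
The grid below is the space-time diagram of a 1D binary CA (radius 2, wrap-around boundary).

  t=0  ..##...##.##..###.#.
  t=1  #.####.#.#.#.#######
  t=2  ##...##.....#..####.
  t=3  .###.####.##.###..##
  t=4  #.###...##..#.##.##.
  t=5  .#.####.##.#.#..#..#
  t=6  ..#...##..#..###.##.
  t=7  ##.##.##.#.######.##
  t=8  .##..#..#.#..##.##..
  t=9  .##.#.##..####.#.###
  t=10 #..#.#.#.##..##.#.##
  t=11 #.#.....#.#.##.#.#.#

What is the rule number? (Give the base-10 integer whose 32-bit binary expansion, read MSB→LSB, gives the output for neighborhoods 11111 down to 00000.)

  #####|#  b31=1 t=1,i=15
  ####.|.  b30=0 t=1,i=4
  ###.#|#  b29=1 t=0,i=16
  ###..|#  b28=1 t=3,i=15
  ##.##|#  b27=1 t=0,i=9
  ##.#.|#  b26=1 t=0,i=17
  ##..#|.  b25=0 t=0,i=12
  ##...|#  b24=1 t=0,i=4
  #.###|.  b23=0 t=1,i=2
  #.##.|.  b22=0 t=0,i=10
  #.#.#|.  b21=0 t=1,i=7
  #.#..|#  b20=1 t=0,i=18
  #..##|#  b19=1 t=0,i=13
  #..#.|#  b18=1 t=4,i=11
  #...#|#  b17=1 t=0,i=0
  #....|#  b16=1 t=2,i=8
  .####|.  b15=0 t=1,i=3
  .###.|#  b14=1 t=0,i=15
  .##.#|.  b13=0 t=0,i=8
  .##..|#  b12=1 t=0,i=3
  .#.##|#  b11=1 t=1,i=12
  .#.#.|.  b10=0 t=1,i=8
  .#..#|#  b9=1 t=2,i=13
  .#...|#  b8=1 t=0,i=19
  ..###|#  b7=1 t=0,i=14
  ..##.|#  b6=1 t=0,i=2
  ..#.#|.  b5=0 t=4,i=12
  ..#..|.  b4=0 t=2,i=12
  ...##|.  b3=0 t=0,i=1
  ...#.|#  b2=1 t=2,i=11
  ....#|#  b1=1 t=2,i=10
  .....|.  b0=0 t=2,i=9
  bits 10111101000111110101101111000110 = 3172948934

3172948934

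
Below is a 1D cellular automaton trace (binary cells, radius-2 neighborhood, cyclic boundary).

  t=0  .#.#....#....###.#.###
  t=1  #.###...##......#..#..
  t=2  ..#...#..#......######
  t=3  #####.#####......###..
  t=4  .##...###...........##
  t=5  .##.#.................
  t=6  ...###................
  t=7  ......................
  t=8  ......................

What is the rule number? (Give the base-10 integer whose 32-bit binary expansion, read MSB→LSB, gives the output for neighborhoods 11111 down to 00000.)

  ##### -> #   bit 31 = 1  t=2,i=18
  ####. -> .   bit 30 = 0  t=2,i=20
  ###.# -> .   bit 29 = 0  t=0,i=15
  ###.. -> .   bit 28 = 0  t=1,i=4
  ##.## -> .   bit 27 = 0  t=3,i=5
  ##.#. -> #   bit 26 = 1  t=0,i=0
  ##..# -> #   bit 25 = 1  t=2,i=0
  ##... -> .   bit 24 = 0  t=1,i=5
  #.### -> #   bit 23 = 1  t=0,i=19
  #.##. -> #   bit 22 = 1  t=4,i=1
  #.#.# -> .   bit 21 = 0  t=0,i=1
  #.#.. -> #   bit 20 = 1  t=0,i=3
  #..## -> #   bit 19 = 1  t=3,i=21
  #..#. -> #   bit 18 = 1  t=1,i=18
  #...# -> #   bit 17 = 1  t=1,i=6
  #.... -> .   bit 16 = 0  t=0,i=5
  .#### -> #   bit 15 = 1  t=2,i=17
  .###. -> .   bit 14 = 0  t=0,i=14
  .##.# -> .   bit 13 = 0  t=4,i=21
  .##.. -> #   bit 12 = 1  t=1,i=9
  .#.## -> .   bit 11 = 0  t=0,i=18
  .#.#. -> #   bit 10 = 1  t=0,i=2
  .#..# -> #   bit 9 = 1  t=1,i=17
  .#... -> #   bit 8 = 1  t=0,i=4
  ..### -> .   bit 7 = 0  t=0,i=13
  ..##. -> .   bit 6 = 0  t=1,i=8
  ..#.# -> .   bit 5 = 0  t=1,i=0
  ..#.. -> #   bit 4 = 1  t=0,i=8
  ...## -> .   bit 3 = 0  t=0,i=12
  ...#. -> .   bit 2 = 0  t=0,i=7
  ....# -> .   bit 1 = 0  t=0,i=6
  ..... -> .   bit 0 = 0  t=1,i=12
  bits 10000110110111101001011100010000 = 2262734608

2262734608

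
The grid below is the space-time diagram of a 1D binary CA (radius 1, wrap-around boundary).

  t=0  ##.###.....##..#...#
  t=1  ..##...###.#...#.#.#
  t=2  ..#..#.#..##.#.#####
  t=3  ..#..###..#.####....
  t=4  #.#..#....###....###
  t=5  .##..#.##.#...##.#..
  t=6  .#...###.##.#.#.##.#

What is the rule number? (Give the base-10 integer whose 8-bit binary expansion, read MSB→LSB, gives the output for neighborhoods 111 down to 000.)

  ###|.  b7=0 t=0,i=0
  ##.|.  b6=0 t=0,i=1
  #.#|#  b5=1 t=0,i=2
  #..|.  b4=0 t=0,i=6
  .##|#  b3=1 t=0,i=3
  .#.|#  b2=1 t=0,i=15
  ..#|.  b1=0 t=0,i=10
  ...|#  b0=1 t=0,i=7
  bits 00101101 = 45

45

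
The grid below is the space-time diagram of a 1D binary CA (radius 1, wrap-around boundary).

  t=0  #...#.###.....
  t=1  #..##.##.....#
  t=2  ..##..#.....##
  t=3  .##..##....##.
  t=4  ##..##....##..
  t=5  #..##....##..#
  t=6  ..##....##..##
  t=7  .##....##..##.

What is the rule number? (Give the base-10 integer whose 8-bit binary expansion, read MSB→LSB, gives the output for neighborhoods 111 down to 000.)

142

  nb ###: next=#  (t=0,i=7, bit7=1)
  nb ##.: next=.  (t=0,i=8, bit6=0)
  nb #.#: next=.  (t=0,i=5, bit5=0)
  nb #..: next=.  (t=0,i=1, bit4=0)
  nb .##: next=#  (t=0,i=6, bit3=1)
  nb .#.: next=#  (t=0,i=0, bit2=1)
  nb ..#: next=#  (t=0,i=3, bit1=1)
  nb ...: next=.  (t=0,i=2, bit0=0)
  bits 10001110 = 142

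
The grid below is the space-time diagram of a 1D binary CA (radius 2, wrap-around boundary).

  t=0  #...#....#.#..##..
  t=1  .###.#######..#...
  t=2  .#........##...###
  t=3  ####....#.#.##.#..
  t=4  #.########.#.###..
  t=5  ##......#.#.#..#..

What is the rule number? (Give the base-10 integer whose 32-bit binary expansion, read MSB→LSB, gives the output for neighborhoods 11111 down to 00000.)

  ##### -> .   bit 31 = 0  t=1,i=7
  ####. -> #   bit 30 = 1  t=1,i=10
  ###.# -> .   bit 29 = 0  t=1,i=3
  ###.. -> #   bit 28 = 1  t=1,i=11
  ##.## -> .   bit 27 = 0  t=1,i=4
  ##.#. -> #   bit 26 = 1  t=2,i=0
  ##..# -> .   bit 25 = 0  t=0,i=16
  ##... -> #   bit 24 = 1  t=2,i=12
  #.### -> .   bit 23 = 0  t=1,i=5
  #.##. -> .   bit 22 = 0  t=3,i=12
  #.#.# -> .   bit 21 = 0  t=3,i=10
  #.#.. -> #   bit 20 = 1  t=0,i=11
  #..## -> .   bit 19 = 0  t=0,i=13
  #..#. -> .   bit 18 = 0  t=0,i=17
  #...# -> #   bit 17 = 1  t=0,i=2
  #.... -> #   bit 16 = 1  t=0,i=6
  .#### -> .   bit 15 = 0  t=1,i=6
  .###. -> .   bit 14 = 0  t=1,i=2
  .##.# -> #   bit 13 = 1  t=3,i=13
  .##.. -> .   bit 12 = 0  t=0,i=15
  .#.## -> #   bit 11 = 1  t=3,i=11
  .#.#. -> #   bit 10 = 1  t=0,i=10
  .#..# -> .   bit 9 = 0  t=0,i=12
  .#... -> #   bit 8 = 1  t=0,i=1
  ..### -> #   bit 7 = 1  t=1,i=1
  ..##. -> #   bit 6 = 1  t=0,i=14
  ..#.# -> #   bit 5 = 1  t=0,i=9
  ..#.. -> .   bit 4 = 0  t=0,i=0
  ...## -> .   bit 3 = 0  t=1,i=0
  ...#. -> #   bit 2 = 1  t=0,i=3
  ....# -> #   bit 1 = 1  t=0,i=7
  ..... -> .   bit 0 = 0  t=2,i=4
  bits 01010101000100110010110111100110 = 1427320294

1427320294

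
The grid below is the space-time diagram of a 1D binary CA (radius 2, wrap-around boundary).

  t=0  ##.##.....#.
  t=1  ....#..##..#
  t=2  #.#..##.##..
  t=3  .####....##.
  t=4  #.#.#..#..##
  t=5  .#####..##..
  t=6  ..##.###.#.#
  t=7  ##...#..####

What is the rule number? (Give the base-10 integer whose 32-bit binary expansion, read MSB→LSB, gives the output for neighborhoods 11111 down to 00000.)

  [31] ##### => #  t=5,i=3
  [30] ####. => .  t=3,i=3
  [29] ###.# => .  t=4,i=0
  [28] ###.. => #  t=3,i=4
  [27] ##.## => .  t=0,i=2
  [26] ##.#. => #  t=4,i=1
  [25] ##..# => #  t=1,i=9
  [24] ##... => .  t=0,i=5
  [23] #.### => #  t=6,i=5
  [22] #.##. => .  t=0,i=0
  [21] #.#.# => #  t=4,i=2
  [20] #.#.. => #  t=2,i=2
  [19] #..## => #  t=1,i=6
  [18] #..#. => .  t=1,i=10
  [17] #...# => #  t=5,i=11
  [16] #.... => .  t=0,i=6
  [15] .#### => #  t=3,i=2
  [14] .###. => .  t=4,i=11
  [13] .##.# => .  t=0,i=1
  [12] .##.. => #  t=0,i=4
  [11] .#.## => #  t=0,i=11
  [10] .#.#. => #  t=2,i=1
  [9] .#..# => #  t=1,i=5
  [8] .#... => #  t=1,i=0
  [7] ..### => .  t=3,i=1
  [6] ..##. => .  t=1,i=7
  [5] ..#.# => .  t=0,i=10
  [4] ..#.. => .  t=1,i=4
  [3] ...## => .  t=3,i=8
  [2] ...#. => .  t=0,i=9
  [1] ....# => #  t=0,i=8
  [0] ..... => #  t=0,i=7
  bits 10010110101110101001111100000011 = 2528812803

2528812803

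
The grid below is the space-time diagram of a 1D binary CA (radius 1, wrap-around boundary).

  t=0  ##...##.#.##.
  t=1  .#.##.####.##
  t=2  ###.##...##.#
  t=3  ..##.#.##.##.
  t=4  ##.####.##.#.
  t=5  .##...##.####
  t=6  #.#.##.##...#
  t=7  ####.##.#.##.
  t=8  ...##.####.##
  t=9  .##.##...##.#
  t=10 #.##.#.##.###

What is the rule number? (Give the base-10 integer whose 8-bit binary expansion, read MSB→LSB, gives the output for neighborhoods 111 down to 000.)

  ###|.  b7=0 t=1,i=7
  ##.|#  b6=1 t=0,i=1
  #.#|#  b5=1 t=0,i=7
  #..|.  b4=0 t=0,i=2
  .##|.  b3=0 t=0,i=0
  .#.|#  b2=1 t=0,i=8
  ..#|#  b1=1 t=0,i=4
  ...|#  b0=1 t=0,i=3
  bits 01100111 = 103

103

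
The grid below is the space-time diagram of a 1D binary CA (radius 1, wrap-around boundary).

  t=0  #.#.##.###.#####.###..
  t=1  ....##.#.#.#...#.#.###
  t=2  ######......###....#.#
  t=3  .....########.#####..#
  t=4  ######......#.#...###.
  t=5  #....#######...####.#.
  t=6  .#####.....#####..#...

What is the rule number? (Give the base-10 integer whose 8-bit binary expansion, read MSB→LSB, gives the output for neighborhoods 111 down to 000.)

91

  [7] ### => .  t=0,i=8
  [6] ##. => #  t=0,i=5
  [5] #.# => .  t=0,i=1
  [4] #.. => #  t=0,i=20
  [3] .## => #  t=0,i=4
  [2] .#. => .  t=0,i=0
  [1] ..# => #  t=0,i=21
  [0] ... => #  t=1,i=1
  bits 01011011 = 91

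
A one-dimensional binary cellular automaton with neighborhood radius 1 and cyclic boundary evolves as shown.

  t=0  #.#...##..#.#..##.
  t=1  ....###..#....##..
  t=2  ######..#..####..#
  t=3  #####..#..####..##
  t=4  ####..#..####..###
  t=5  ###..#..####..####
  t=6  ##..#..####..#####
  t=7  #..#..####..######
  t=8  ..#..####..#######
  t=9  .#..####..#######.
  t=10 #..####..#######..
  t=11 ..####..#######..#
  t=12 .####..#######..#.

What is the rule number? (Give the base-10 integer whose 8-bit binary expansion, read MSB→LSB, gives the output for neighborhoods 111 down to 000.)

  ### -> #   bit 7 = 1  t=1,i=5
  ##. -> .   bit 6 = 0  t=0,i=7
  #.# -> .   bit 5 = 0  t=0,i=1
  #.. -> .   bit 4 = 0  t=0,i=3
  .## -> #   bit 3 = 1  t=0,i=6
  .#. -> .   bit 2 = 0  t=0,i=0
  ..# -> #   bit 1 = 1  t=0,i=5
  ... -> #   bit 0 = 1  t=0,i=4
  bits 10001011 = 139

139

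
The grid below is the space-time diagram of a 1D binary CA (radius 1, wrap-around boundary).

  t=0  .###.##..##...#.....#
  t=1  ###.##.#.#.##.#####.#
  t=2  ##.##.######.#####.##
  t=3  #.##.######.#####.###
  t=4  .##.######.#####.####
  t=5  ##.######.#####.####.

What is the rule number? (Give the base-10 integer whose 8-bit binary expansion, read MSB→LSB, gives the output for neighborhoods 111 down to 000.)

189

  nb ###: next=#  (t=0,i=2, bit7=1)
  nb ##.: next=.  (t=0,i=3, bit6=0)
  nb #.#: next=#  (t=0,i=0, bit5=1)
  nb #..: next=#  (t=0,i=7, bit4=1)
  nb .##: next=#  (t=0,i=1, bit3=1)
  nb .#.: next=#  (t=0,i=14, bit2=1)
  nb ..#: next=.  (t=0,i=8, bit1=0)
  nb ...: next=#  (t=0,i=12, bit0=1)
  bits 10111101 = 189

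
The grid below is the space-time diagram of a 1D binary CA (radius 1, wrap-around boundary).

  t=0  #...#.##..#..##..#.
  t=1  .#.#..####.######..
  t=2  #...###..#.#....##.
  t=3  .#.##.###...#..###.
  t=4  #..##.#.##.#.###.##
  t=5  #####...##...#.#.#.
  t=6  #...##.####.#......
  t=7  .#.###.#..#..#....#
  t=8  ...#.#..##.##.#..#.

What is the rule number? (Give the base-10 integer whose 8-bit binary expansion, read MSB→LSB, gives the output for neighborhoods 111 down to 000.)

  [7] ### => .  t=1,i=7
  [6] ##. => #  t=0,i=7
  [5] #.# => .  t=0,i=5
  [4] #.. => #  t=0,i=1
  [3] .## => #  t=0,i=6
  [2] .#. => .  t=0,i=0
  [1] ..# => #  t=0,i=3
  [0] ... => .  t=0,i=2
  bits 01011010 = 90

90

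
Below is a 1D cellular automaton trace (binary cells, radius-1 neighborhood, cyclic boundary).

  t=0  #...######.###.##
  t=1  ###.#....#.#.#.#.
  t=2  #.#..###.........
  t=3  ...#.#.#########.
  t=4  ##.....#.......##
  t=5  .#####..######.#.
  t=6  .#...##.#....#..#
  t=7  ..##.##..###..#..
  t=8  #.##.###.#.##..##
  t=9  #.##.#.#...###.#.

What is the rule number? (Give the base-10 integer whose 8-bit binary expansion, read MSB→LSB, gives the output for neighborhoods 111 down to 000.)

89

  ### -> .   bit 7 = 0  t=0,i=5
  ##. -> #   bit 6 = 1  t=0,i=0
  #.# -> .   bit 5 = 0  t=0,i=10
  #.. -> #   bit 4 = 1  t=0,i=1
  .## -> #   bit 3 = 1  t=0,i=4
  .#. -> .   bit 2 = 0  t=1,i=4
  ..# -> .   bit 1 = 0  t=0,i=3
  ... -> #   bit 0 = 1  t=0,i=2
  bits 01011001 = 89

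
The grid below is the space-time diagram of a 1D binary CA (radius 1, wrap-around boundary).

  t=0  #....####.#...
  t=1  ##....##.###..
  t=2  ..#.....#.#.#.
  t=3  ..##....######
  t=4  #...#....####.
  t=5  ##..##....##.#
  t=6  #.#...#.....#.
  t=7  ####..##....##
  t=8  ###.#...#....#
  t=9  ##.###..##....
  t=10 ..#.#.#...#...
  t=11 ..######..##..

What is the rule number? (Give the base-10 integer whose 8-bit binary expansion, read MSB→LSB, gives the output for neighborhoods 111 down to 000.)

180

  nb ###: next=#  (t=0,i=6, bit7=1)
  nb ##.: next=.  (t=0,i=8, bit6=0)
  nb #.#: next=#  (t=0,i=9, bit5=1)
  nb #..: next=#  (t=0,i=1, bit4=1)
  nb .##: next=.  (t=0,i=5, bit3=0)
  nb .#.: next=#  (t=0,i=0, bit2=1)
  nb ..#: next=.  (t=0,i=4, bit1=0)
  nb ...: next=.  (t=0,i=2, bit0=0)
  bits 10110100 = 180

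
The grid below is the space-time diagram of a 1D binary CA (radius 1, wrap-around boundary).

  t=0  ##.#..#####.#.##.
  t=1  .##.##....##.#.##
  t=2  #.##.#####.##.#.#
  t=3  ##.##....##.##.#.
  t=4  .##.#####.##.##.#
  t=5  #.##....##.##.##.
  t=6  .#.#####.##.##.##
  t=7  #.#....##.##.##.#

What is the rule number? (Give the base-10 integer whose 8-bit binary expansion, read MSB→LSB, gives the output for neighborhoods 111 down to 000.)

115

  ###|.  b7=0 t=0,i=7
  ##.|#  b6=1 t=0,i=1
  #.#|#  b5=1 t=0,i=2
  #..|#  b4=1 t=0,i=4
  .##|.  b3=0 t=0,i=0
  .#.|.  b2=0 t=0,i=3
  ..#|#  b1=1 t=0,i=5
  ...|#  b0=1 t=1,i=7
  bits 01110011 = 115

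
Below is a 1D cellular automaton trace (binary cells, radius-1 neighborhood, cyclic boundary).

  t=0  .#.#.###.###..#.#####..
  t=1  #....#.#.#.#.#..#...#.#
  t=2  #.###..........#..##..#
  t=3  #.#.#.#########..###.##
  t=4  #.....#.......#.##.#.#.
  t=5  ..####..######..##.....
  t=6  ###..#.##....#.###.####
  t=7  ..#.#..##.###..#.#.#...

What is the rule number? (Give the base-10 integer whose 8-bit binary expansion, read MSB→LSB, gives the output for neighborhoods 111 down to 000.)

75

  nb ###: next=.  (t=0,i=6, bit7=0)
  nb ##.: next=#  (t=0,i=7, bit6=1)
  nb #.#: next=.  (t=0,i=2, bit5=0)
  nb #..: next=.  (t=0,i=12, bit4=0)
  nb .##: next=#  (t=0,i=5, bit3=1)
  nb .#.: next=.  (t=0,i=1, bit2=0)
  nb ..#: next=#  (t=0,i=0, bit1=1)
  nb ...: next=#  (t=0,i=22, bit0=1)
  bits 01001011 = 75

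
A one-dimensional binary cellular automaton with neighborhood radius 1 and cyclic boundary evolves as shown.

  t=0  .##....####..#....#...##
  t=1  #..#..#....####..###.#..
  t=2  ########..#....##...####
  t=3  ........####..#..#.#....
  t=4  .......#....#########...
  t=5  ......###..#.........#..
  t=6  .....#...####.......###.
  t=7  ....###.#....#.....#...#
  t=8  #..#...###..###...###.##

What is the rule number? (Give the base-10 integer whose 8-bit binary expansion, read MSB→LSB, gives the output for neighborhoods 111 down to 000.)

  nb ###: next=.  (t=0,i=8, bit7=0)
  nb ##.: next=.  (t=0,i=2, bit6=0)
  nb #.#: next=#  (t=0,i=0, bit5=1)
  nb #..: next=#  (t=0,i=3, bit4=1)
  nb .##: next=.  (t=0,i=1, bit3=0)
  nb .#.: next=#  (t=0,i=13, bit2=1)
  nb ..#: next=#  (t=0,i=6, bit1=1)
  nb ...: next=.  (t=0,i=4, bit0=0)
  bits 00110110 = 54

54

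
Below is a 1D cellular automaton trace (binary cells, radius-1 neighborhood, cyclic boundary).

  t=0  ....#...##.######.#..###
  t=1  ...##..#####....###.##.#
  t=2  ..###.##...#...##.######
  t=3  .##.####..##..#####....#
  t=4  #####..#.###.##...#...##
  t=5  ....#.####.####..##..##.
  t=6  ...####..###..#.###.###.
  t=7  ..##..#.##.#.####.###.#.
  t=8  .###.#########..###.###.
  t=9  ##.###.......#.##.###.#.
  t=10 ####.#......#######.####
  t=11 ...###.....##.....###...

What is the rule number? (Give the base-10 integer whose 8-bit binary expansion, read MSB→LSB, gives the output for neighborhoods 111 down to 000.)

110

  nb ###: next=.  (t=0,i=12, bit7=0)
  nb ##.: next=#  (t=0,i=9, bit6=1)
  nb #.#: next=#  (t=0,i=10, bit5=1)
  nb #..: next=.  (t=0,i=0, bit4=0)
  nb .##: next=#  (t=0,i=8, bit3=1)
  nb .#.: next=#  (t=0,i=4, bit2=1)
  nb ..#: next=#  (t=0,i=3, bit1=1)
  nb ...: next=.  (t=0,i=1, bit0=0)
  bits 01101110 = 110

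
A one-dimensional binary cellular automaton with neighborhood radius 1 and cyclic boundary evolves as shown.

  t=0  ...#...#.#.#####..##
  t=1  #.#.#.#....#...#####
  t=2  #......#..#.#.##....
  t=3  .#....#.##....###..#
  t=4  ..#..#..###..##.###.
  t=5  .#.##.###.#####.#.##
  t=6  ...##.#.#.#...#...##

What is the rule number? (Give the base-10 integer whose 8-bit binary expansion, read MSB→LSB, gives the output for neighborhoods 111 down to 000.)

  ###|.  b7=0 t=0,i=12
  ##.|#  b6=1 t=0,i=15
  #.#|.  b5=0 t=0,i=8
  #..|#  b4=1 t=0,i=0
  .##|#  b3=1 t=0,i=11
  .#.|.  b2=0 t=0,i=3
  ..#|#  b1=1 t=0,i=2
  ...|.  b0=0 t=0,i=1
  bits 01011010 = 90

90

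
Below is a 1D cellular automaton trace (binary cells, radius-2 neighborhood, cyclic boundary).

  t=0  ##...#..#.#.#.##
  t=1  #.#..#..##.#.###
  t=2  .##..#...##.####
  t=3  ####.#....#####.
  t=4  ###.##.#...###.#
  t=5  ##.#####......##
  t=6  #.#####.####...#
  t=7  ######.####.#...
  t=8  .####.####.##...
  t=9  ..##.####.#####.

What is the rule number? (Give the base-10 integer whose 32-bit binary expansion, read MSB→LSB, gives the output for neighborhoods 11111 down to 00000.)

  [31] ##### => #  t=3,i=12
  [30] ####. => #  t=0,i=0
  [29] ###.# => .  t=1,i=0
  [28] ###.. => .  t=0,i=1
  [27] ##.## => #  t=2,i=0
  [26] ##.#. => #  t=1,i=1
  [25] ##..# => #  t=2,i=3
  [24] ##... => #  t=0,i=2
  [23] #.### => #  t=0,i=14
  [22] #.##. => #  t=2,i=1
  [21] #.#.# => .  t=0,i=10
  [20] #.#.. => #  t=1,i=2
  [19] #..## => .  t=1,i=7
  [18] #..#. => .  t=0,i=7
  [17] #...# => .  t=0,i=3
  [16] #.... => #  t=3,i=7
  [15] .#### => #  t=0,i=15
  [14] .###. => .  t=4,i=12
  [13] .##.# => #  t=1,i=9
  [12] .##.. => #  t=2,i=2
  [11] .#.## => #  t=0,i=13
  [10] .#.#. => #  t=0,i=9
  [9] .#..# => .  t=0,i=6
  [8] .#... => .  t=2,i=6
  [7] ..### => .  t=3,i=10
  [6] ..##. => .  t=1,i=8
  [5] ..#.# => #  t=0,i=8
  [4] ..#.. => #  t=0,i=5
  [3] ...## => .  t=2,i=8
  [2] ...#. => .  t=0,i=4
  [1] ....# => .  t=3,i=8
  [0] ..... => #  t=5,i=10
  bits 11001111110100011011110000110001 = 3486628913

3486628913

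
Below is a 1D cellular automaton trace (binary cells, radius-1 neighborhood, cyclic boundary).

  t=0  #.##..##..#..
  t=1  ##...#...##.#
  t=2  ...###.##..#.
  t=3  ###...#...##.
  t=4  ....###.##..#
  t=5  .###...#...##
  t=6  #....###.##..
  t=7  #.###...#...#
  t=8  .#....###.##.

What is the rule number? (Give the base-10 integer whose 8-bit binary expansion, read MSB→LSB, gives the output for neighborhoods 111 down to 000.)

39

  nb ###: next=.  (t=1,i=0, bit7=0)
  nb ##.: next=.  (t=0,i=3, bit6=0)
  nb #.#: next=#  (t=0,i=1, bit5=1)
  nb #..: next=.  (t=0,i=4, bit4=0)
  nb .##: next=.  (t=0,i=2, bit3=0)
  nb .#.: next=#  (t=0,i=0, bit2=1)
  nb ..#: next=#  (t=0,i=5, bit1=1)
  nb ...: next=#  (t=1,i=3, bit0=1)
  bits 00100111 = 39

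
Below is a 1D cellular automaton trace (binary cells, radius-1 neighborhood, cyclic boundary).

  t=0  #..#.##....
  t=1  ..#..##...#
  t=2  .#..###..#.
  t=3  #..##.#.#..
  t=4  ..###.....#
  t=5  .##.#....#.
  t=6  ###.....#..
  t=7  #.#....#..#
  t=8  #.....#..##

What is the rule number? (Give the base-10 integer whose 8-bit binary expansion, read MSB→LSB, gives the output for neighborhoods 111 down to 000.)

  nb ###: next=.  (t=2,i=5, bit7=0)
  nb ##.: next=#  (t=0,i=6, bit6=1)
  nb #.#: next=.  (t=0,i=4, bit5=0)
  nb #..: next=.  (t=0,i=1, bit4=0)
  nb .##: next=#  (t=0,i=5, bit3=1)
  nb .#.: next=.  (t=0,i=0, bit2=0)
  nb ..#: next=#  (t=0,i=2, bit1=1)
  nb ...: next=.  (t=0,i=8, bit0=0)
  bits 01001010 = 74

74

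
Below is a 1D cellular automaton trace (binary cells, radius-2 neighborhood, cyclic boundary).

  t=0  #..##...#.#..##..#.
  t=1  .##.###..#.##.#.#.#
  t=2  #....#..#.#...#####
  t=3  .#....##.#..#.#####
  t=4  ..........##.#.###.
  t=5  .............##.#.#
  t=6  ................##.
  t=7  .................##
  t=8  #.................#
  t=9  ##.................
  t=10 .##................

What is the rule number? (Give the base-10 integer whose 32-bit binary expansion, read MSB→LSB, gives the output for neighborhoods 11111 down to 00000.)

  ##### -> #   bit 31 = 1  t=2,i=16
  ####. -> #   bit 30 = 1  t=2,i=18
  ###.# -> .   bit 29 = 0  t=3,i=18
  ###.. -> .   bit 28 = 0  t=1,i=6
  ##.## -> .   bit 27 = 0  t=1,i=3
  ##.#. -> .   bit 26 = 0  t=1,i=13
  ##..# -> .   bit 25 = 0  t=0,i=15
  ##... -> #   bit 24 = 1  t=0,i=5
  #.### -> .   bit 23 = 0  t=1,i=4
  #.##. -> .   bit 22 = 0  t=1,i=1
  #.#.# -> #   bit 21 = 1  t=1,i=14
  #.#.. -> .   bit 20 = 0  t=0,i=0
  #..## -> #   bit 19 = 1  t=0,i=2
  #..#. -> #   bit 18 = 1  t=0,i=16
  #...# -> #   bit 17 = 1  t=0,i=6
  #.... -> .   bit 16 = 0  t=2,i=2
  .#### -> #   bit 15 = 1  t=2,i=15
  .###. -> #   bit 14 = 1  t=1,i=5
  .##.# -> .   bit 13 = 0  t=1,i=2
  .##.. -> #   bit 12 = 1  t=0,i=4
  .#.## -> #   bit 11 = 1  t=1,i=0
  .#.#. -> #   bit 10 = 1  t=0,i=9
  .#..# -> #   bit 9 = 1  t=0,i=1
  .#... -> .   bit 8 = 0  t=2,i=11
  ..### -> #   bit 7 = 1  t=2,i=14
  ..##. -> .   bit 6 = 0  t=0,i=3
  ..#.# -> .   bit 5 = 0  t=0,i=8
  ..#.. -> .   bit 4 = 0  t=2,i=5
  ...## -> .   bit 3 = 0  t=2,i=13
  ...#. -> .   bit 2 = 0  t=0,i=7
  ....# -> .   bit 1 = 0  t=2,i=3
  ..... -> .   bit 0 = 0  t=4,i=1
  bits 11000001001011101101111010000000 = 3241074304

3241074304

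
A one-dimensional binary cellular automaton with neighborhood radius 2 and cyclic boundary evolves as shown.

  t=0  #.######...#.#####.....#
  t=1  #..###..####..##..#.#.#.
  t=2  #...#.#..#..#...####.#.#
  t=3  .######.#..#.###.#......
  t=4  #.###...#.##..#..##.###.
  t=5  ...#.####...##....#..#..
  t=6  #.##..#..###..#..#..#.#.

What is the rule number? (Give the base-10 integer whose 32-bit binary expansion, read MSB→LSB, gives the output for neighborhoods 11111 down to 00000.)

2199315757

  [31] ##### => #  t=0,i=4
  [30] ####. => .  t=0,i=6
  [29] ###.# => .  t=2,i=19
  [28] ###.. => .  t=0,i=7
  [27] ##.## => .  t=0,i=1
  [26] ##.#. => .  t=2,i=20
  [25] ##..# => #  t=1,i=6
  [24] ##... => #  t=0,i=8
  [23] #.### => .  t=0,i=2
  [22] #.##. => .  t=2,i=23
  [21] #.#.# => .  t=1,i=20
  [20] #.#.. => #  t=1,i=0
  [19] #..## => .  t=1,i=2
  [18] #..#. => #  t=1,i=17
  [17] #...# => #  t=0,i=9
  [16] #.... => .  t=0,i=19
  [15] .#### => #  t=0,i=3
  [14] .###. => #  t=1,i=4
  [13] .##.# => #  t=0,i=0
  [12] .##.. => .  t=1,i=15
  [11] .#.## => .  t=0,i=12
  [10] .#.#. => #  t=1,i=19
  [9] .#..# => .  t=1,i=1
  [8] .#... => #  t=2,i=13
  [7] ..### => .  t=1,i=3
  [6] ..##. => .  t=0,i=23
  [5] ..#.# => #  t=0,i=11
  [4] ..#.. => .  t=2,i=9
  [3] ...## => #  t=0,i=22
  [2] ...#. => #  t=0,i=10
  [1] ....# => .  t=0,i=21
  [0] ..... => #  t=0,i=20
  bits 10000011000101101110010100101101 = 2199315757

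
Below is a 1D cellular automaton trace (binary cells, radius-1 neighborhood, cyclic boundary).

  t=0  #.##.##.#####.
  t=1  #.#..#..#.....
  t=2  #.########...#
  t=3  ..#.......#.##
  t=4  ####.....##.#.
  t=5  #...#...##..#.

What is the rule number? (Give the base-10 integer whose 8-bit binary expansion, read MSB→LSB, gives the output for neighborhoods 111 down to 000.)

30

  [7] ### => .  t=0,i=9
  [6] ##. => .  t=0,i=3
  [5] #.# => .  t=0,i=1
  [4] #.. => #  t=1,i=3
  [3] .## => #  t=0,i=2
  [2] .#. => #  t=0,i=0
  [1] ..# => #  t=1,i=4
  [0] ... => .  t=1,i=10
  bits 00011110 = 30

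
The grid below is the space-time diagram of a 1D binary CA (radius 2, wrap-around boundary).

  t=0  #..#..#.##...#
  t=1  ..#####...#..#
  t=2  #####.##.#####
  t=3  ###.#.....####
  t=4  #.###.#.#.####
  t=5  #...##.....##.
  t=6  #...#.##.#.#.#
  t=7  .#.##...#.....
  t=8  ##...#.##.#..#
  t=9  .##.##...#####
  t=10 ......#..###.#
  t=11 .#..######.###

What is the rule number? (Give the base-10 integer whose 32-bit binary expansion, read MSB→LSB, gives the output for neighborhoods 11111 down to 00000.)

  #####|#  b31=1 t=1,i=4
  ####.|.  b30=0 t=1,i=5
  ###.#|#  b29=1 t=2,i=4
  ###..|#  b28=1 t=1,i=6
  ##.##|.  b27=0 t=2,i=5
  ##.#.|#  b26=1 t=3,i=3
  ##..#|.  b25=0 t=0,i=1
  ##...|#  b24=1 t=0,i=10
  #.###|.  b23=0 t=2,i=9
  #.##.|.  b22=0 t=0,i=8
  #.#.#|.  b21=0 t=4,i=6
  #.#..|#  b20=1 t=3,i=4
  #..##|#  b19=1 t=1,i=1
  #..#.|#  b18=1 t=0,i=2
  #...#|.  b17=0 t=0,i=11
  #....|#  b16=1 t=3,i=6
  .####|#  b15=1 t=1,i=3
  .###.|.  b14=0 t=4,i=3
  .##.#|.  b13=0 t=2,i=7
  .##..|.  b12=0 t=0,i=0
  .#.##|.  b11=0 t=0,i=7
  .#.#.|.  b10=0 t=4,i=7
  .#..#|#  b9=1 t=0,i=4
  .#...|.  b8=0 t=3,i=5
  ..###|#  b7=1 t=1,i=2
  ..##.|#  b6=1 t=0,i=13
  ..#.#|#  b5=1 t=0,i=6
  ..#..|#  b4=1 t=0,i=3
  ...##|.  b3=0 t=0,i=12
  ...#.|#  b2=1 t=1,i=9
  ....#|#  b1=1 t=3,i=8
  .....|.  b0=0 t=3,i=7
  bits 10110101000111011000001011110110 = 3038610166

3038610166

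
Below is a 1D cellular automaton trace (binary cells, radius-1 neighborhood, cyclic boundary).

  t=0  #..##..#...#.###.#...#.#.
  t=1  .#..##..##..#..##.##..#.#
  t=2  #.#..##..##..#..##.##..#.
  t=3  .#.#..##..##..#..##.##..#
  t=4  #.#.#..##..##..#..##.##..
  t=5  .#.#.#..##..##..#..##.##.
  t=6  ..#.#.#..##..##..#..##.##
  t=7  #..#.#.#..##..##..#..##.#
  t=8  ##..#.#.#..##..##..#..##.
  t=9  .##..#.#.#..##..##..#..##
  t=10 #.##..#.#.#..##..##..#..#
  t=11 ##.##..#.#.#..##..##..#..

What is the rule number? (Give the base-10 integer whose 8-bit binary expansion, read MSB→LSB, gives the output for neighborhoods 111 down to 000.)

113

  ###|.  b7=0 t=0,i=14
  ##.|#  b6=1 t=0,i=4
  #.#|#  b5=1 t=0,i=12
  #..|#  b4=1 t=0,i=1
  .##|.  b3=0 t=0,i=3
  .#.|.  b2=0 t=0,i=0
  ..#|.  b1=0 t=0,i=2
  ...|#  b0=1 t=0,i=9
  bits 01110001 = 113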